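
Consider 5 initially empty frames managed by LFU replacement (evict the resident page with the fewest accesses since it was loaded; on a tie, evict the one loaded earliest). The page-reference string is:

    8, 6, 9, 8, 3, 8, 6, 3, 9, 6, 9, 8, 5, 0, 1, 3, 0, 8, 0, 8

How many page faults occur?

8

8: fault, frames {8}
6: fault, frames {8,6}
9: fault, frames {8,6,9}
8: hit
3: fault, frames {8,6,9,3}
8: hit
6: hit
3: hit
9: hit
6: hit
9: hit
8: hit
5: fault, frames {8,6,9,3,5}
0: fault, evict 5, frames {8,6,9,3,0}
1: fault, evict 0, frames {8,6,9,3,1}
3: hit
0: fault, evict 1, frames {8,6,9,3,0}
8: hit
0: hit
8: hit
Page faults: 8.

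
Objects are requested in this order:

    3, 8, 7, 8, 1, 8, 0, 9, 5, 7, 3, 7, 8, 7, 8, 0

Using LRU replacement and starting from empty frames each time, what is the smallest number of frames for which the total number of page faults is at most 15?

f=1: 16 faults
f=2: 11 faults
f=3: 11 faults
f=4: 11 faults
f=5: 11 faults
f=6: 8 faults
f=7: 7 faults
Smallest f with faults ≤ 15 is 2.

2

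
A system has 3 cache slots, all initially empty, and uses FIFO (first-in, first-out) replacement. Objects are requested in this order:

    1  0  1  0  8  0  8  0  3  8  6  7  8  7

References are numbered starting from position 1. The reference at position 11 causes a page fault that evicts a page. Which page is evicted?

pos 1: 1: fault, frames (1)
pos 2: 0: fault, frames (1 0)
pos 3: 1: hit
pos 4: 0: hit
pos 5: 8: fault, frames (1 0 8)
pos 6: 0: hit
pos 7: 8: hit
pos 8: 0: hit
pos 9: 3: fault, evict 1, frames (0 8 3)
pos 10: 8: hit
pos 11: 6: fault, evict 0, frames (8 3 6)
At position 11, page 0 is evicted.

0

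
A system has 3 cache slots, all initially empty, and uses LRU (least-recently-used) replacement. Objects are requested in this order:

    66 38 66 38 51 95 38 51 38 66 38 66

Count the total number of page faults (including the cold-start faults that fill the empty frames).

66 → miss, frames (66)
38 → miss, frames (66 38)
66 → hit
38 → hit
51 → miss, frames (66 38 51)
95 → miss, evict 66, frames (38 51 95)
38 → hit
51 → hit
38 → hit
66 → miss, evict 95, frames (51 38 66)
38 → hit
66 → hit
Page faults: 5.

5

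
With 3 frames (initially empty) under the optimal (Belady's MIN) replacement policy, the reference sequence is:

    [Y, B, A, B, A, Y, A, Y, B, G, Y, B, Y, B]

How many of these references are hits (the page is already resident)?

10

Y: fault, frames (Y)
B: fault, frames (Y B)
A: fault, frames (Y B A)
B: hit
A: hit
Y: hit
A: hit
Y: hit
B: hit
G: fault, evict A, frames (Y B G)
Y: hit
B: hit
Y: hit
B: hit
Hits: 10.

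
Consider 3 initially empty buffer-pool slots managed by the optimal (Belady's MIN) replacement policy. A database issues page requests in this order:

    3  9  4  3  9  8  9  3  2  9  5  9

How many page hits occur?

6

3 -> fault, frames {3}
9 -> fault, frames {3,9}
4 -> fault, frames {3,9,4}
3 -> hit
9 -> hit
8 -> fault, evict 4, frames {3,9,8}
9 -> hit
3 -> hit
2 -> fault, evict 8, frames {3,9,2}
9 -> hit
5 -> fault, evict 2, frames {3,9,5}
9 -> hit
Hits: 6.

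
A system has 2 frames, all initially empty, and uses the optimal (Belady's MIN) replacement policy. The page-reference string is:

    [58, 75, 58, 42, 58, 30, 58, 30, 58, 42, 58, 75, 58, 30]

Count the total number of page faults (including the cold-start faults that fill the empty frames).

58 → fault, frames (58)
75 → fault, frames (58 75)
58 → hit
42 → fault, evict 75, frames (58 42)
58 → hit
30 → fault, evict 42, frames (58 30)
58 → hit
30 → hit
58 → hit
42 → fault, evict 30, frames (58 42)
58 → hit
75 → fault, evict 42, frames (58 75)
58 → hit
30 → fault, evict 75, frames (58 30)
Page faults: 7.

7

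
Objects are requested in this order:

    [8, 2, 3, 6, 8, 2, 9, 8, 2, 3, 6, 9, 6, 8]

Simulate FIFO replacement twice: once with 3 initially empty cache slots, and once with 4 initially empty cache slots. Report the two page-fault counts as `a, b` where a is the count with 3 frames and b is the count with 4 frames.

10, 11

3 frames: F F F F F F F . . F F . . F → 10 faults.
4 frames: F F F F . . F F F F F F . F → 11 faults.
11 > 10: adding a frame increased faults — Belady's anomaly.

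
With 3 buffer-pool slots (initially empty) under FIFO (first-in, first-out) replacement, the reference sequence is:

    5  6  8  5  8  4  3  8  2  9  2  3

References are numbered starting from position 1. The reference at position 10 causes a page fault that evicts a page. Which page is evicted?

pos 1: 5: miss, frames (5)
pos 2: 6: miss, frames (5 6)
pos 3: 8: miss, frames (5 6 8)
pos 4: 5: hit
pos 5: 8: hit
pos 6: 4: miss, evict 5, frames (6 8 4)
pos 7: 3: miss, evict 6, frames (8 4 3)
pos 8: 8: hit
pos 9: 2: miss, evict 8, frames (4 3 2)
pos 10: 9: miss, evict 4, frames (3 2 9)
At position 10, page 4 is evicted.

4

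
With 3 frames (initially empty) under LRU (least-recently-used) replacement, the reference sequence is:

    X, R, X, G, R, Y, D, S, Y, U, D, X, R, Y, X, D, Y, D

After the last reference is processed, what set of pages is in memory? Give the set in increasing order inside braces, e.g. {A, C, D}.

X: miss, frames [X]
R: miss, frames [X, R]
X: hit
G: miss, frames [R, X, G]
R: hit
Y: miss, evict X, frames [G, R, Y]
D: miss, evict G, frames [R, Y, D]
S: miss, evict R, frames [Y, D, S]
Y: hit
U: miss, evict D, frames [S, Y, U]
D: miss, evict S, frames [Y, U, D]
X: miss, evict Y, frames [U, D, X]
R: miss, evict U, frames [D, X, R]
Y: miss, evict D, frames [X, R, Y]
X: hit
D: miss, evict R, frames [Y, X, D]
Y: hit
D: hit

{D, X, Y}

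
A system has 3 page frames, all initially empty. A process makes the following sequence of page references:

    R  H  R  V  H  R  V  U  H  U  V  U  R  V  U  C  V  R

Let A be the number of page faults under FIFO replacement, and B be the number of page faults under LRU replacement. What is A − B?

-1

Under FIFO: F F . F . . . F . . . . F . . F F . → 7 faults.
Under LRU: F F . F . . . F F . . . F . . F . F → 8 faults.
A − B = 7 − 8 = -1.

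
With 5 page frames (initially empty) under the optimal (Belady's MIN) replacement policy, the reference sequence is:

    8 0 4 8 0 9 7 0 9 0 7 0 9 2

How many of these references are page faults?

8 -> miss, frames {8}
0 -> miss, frames {8,0}
4 -> miss, frames {8,0,4}
8 -> hit
0 -> hit
9 -> miss, frames {8,0,4,9}
7 -> miss, frames {8,0,4,9,7}
0 -> hit
9 -> hit
0 -> hit
7 -> hit
0 -> hit
9 -> hit
2 -> miss, evict 7, frames {8,0,4,9,2}
Page faults: 6.

6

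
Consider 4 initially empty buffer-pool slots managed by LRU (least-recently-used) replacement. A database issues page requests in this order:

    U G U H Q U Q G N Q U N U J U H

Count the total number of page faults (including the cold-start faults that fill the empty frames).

U: fault, frames (U)
G: fault, frames (U G)
U: hit
H: fault, frames (G U H)
Q: fault, frames (G U H Q)
U: hit
Q: hit
G: hit
N: fault, evict H, frames (U Q G N)
Q: hit
U: hit
N: hit
U: hit
J: fault, evict G, frames (Q N U J)
U: hit
H: fault, evict Q, frames (N J U H)
Page faults: 7.

7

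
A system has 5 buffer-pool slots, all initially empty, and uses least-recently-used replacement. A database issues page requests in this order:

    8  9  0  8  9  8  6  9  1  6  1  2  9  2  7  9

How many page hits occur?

9

8 -> fault, frames {8}
9 -> fault, frames {8,9}
0 -> fault, frames {8,9,0}
8 -> hit
9 -> hit
8 -> hit
6 -> fault, frames {0,9,8,6}
9 -> hit
1 -> fault, frames {0,8,6,9,1}
6 -> hit
1 -> hit
2 -> fault, evict 0, frames {8,9,6,1,2}
9 -> hit
2 -> hit
7 -> fault, evict 8, frames {6,1,9,2,7}
9 -> hit
Hits: 9.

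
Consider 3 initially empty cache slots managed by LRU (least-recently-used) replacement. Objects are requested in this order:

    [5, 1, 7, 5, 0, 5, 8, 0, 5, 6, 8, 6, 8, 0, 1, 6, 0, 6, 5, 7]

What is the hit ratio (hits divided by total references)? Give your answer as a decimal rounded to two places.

5 → miss, frames (5)
1 → miss, frames (5 1)
7 → miss, frames (5 1 7)
5 → hit
0 → miss, evict 1, frames (7 5 0)
5 → hit
8 → miss, evict 7, frames (0 5 8)
0 → hit
5 → hit
6 → miss, evict 8, frames (0 5 6)
8 → miss, evict 0, frames (5 6 8)
6 → hit
8 → hit
0 → miss, evict 5, frames (6 8 0)
1 → miss, evict 6, frames (8 0 1)
6 → miss, evict 8, frames (0 1 6)
0 → hit
6 → hit
5 → miss, evict 1, frames (0 6 5)
7 → miss, evict 0, frames (6 5 7)
Hits: 8 of 20 references → 8/20 = 0.4000.

0.40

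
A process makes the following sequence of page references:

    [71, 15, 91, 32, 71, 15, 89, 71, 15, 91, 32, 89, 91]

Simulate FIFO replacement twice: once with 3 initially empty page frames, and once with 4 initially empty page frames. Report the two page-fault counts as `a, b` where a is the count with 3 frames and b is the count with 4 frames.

3 frames: F F F F F F F . . F F . . → 9 faults.
4 frames: F F F F . . F F F F F F . → 10 faults.
10 > 9: adding a frame increased faults — Belady's anomaly.

9, 10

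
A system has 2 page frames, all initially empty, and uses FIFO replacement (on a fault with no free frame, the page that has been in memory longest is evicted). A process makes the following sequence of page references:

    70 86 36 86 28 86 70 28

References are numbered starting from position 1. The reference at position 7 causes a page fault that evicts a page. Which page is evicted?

pos 1: 70: fault, frames [70]
pos 2: 86: fault, frames [70, 86]
pos 3: 36: fault, evict 70, frames [86, 36]
pos 4: 86: hit
pos 5: 28: fault, evict 86, frames [36, 28]
pos 6: 86: fault, evict 36, frames [28, 86]
pos 7: 70: fault, evict 28, frames [86, 70]
At position 7, page 28 is evicted.

28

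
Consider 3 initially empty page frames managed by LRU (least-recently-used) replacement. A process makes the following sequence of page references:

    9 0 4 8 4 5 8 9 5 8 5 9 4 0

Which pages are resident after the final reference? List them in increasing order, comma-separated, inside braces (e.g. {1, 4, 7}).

{0, 4, 9}

9 → miss, frames (9)
0 → miss, frames (9 0)
4 → miss, frames (9 0 4)
8 → miss, evict 9, frames (0 4 8)
4 → hit
5 → miss, evict 0, frames (8 4 5)
8 → hit
9 → miss, evict 4, frames (5 8 9)
5 → hit
8 → hit
5 → hit
9 → hit
4 → miss, evict 8, frames (5 9 4)
0 → miss, evict 5, frames (9 4 0)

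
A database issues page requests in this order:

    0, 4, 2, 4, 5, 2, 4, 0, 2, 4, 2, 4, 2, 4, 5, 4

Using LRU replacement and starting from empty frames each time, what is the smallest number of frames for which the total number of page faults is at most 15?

2

f=1: 16 faults
f=2: 10 faults
f=3: 6 faults
f=4: 4 faults
Smallest f with faults ≤ 15 is 2.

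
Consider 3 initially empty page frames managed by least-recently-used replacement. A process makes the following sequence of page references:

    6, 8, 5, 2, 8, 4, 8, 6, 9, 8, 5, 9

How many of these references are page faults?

6 → miss, frames [6]
8 → miss, frames [6, 8]
5 → miss, frames [6, 8, 5]
2 → miss, evict 6, frames [8, 5, 2]
8 → hit
4 → miss, evict 5, frames [2, 8, 4]
8 → hit
6 → miss, evict 2, frames [4, 8, 6]
9 → miss, evict 4, frames [8, 6, 9]
8 → hit
5 → miss, evict 6, frames [9, 8, 5]
9 → hit
Page faults: 8.

8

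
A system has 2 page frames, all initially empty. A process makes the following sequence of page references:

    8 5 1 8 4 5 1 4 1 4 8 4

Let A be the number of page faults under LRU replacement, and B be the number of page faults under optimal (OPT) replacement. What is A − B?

Under LRU: F F F F F F F F . . F . → 9 faults.
Under OPT: F F F . F F . F . . F . → 7 faults.
A − B = 9 − 7 = 2.

2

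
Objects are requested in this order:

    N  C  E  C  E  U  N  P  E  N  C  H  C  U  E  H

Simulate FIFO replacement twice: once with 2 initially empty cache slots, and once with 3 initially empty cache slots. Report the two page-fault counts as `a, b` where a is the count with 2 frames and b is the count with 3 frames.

13, 11

2 frames: F F F . . F F F F F F F . F F F → 13 faults.
3 frames: F F F . . F F F F . F F . F F . → 11 faults.
11 < 13: adding a frame reduced faults, as is typical.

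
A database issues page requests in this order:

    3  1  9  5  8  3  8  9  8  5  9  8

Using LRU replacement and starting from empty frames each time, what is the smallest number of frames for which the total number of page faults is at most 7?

f=1: 12 faults
f=2: 10 faults
f=3: 8 faults
f=4: 6 faults
f=5: 5 faults
Smallest f with faults ≤ 7 is 4.

4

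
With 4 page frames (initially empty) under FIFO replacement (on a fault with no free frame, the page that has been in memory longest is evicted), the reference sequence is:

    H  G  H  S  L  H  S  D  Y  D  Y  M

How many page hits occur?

H → fault, frames {H}
G → fault, frames {H,G}
H → hit
S → fault, frames {H,G,S}
L → fault, frames {H,G,S,L}
H → hit
S → hit
D → fault, evict H, frames {G,S,L,D}
Y → fault, evict G, frames {S,L,D,Y}
D → hit
Y → hit
M → fault, evict S, frames {L,D,Y,M}
Hits: 5.

5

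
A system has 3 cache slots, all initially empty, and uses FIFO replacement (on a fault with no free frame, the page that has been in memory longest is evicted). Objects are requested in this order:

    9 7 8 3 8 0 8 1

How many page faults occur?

6

9 -> miss, frames {9}
7 -> miss, frames {9,7}
8 -> miss, frames {9,7,8}
3 -> miss, evict 9, frames {7,8,3}
8 -> hit
0 -> miss, evict 7, frames {8,3,0}
8 -> hit
1 -> miss, evict 8, frames {3,0,1}
Page faults: 6.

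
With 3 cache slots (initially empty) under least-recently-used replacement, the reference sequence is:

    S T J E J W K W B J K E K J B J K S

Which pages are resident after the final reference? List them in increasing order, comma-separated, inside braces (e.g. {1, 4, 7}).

{J, K, S}

S -> fault, frames {S}
T -> fault, frames {S,T}
J -> fault, frames {S,T,J}
E -> fault, evict S, frames {T,J,E}
J -> hit
W -> fault, evict T, frames {E,J,W}
K -> fault, evict E, frames {J,W,K}
W -> hit
B -> fault, evict J, frames {K,W,B}
J -> fault, evict K, frames {W,B,J}
K -> fault, evict W, frames {B,J,K}
E -> fault, evict B, frames {J,K,E}
K -> hit
J -> hit
B -> fault, evict E, frames {K,J,B}
J -> hit
K -> hit
S -> fault, evict B, frames {J,K,S}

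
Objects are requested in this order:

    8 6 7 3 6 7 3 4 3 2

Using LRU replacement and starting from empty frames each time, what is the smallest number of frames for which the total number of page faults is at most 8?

3

f=1: 10 faults
f=2: 9 faults
f=3: 6 faults
f=4: 6 faults
f=5: 6 faults
f=6: 6 faults
Smallest f with faults ≤ 8 is 3.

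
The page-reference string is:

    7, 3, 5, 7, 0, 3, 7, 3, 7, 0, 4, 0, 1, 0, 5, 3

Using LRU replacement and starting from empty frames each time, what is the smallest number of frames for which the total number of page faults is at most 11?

3

f=1: 16 faults
f=2: 12 faults
f=3: 9 faults
f=4: 8 faults
f=5: 8 faults
f=6: 6 faults
Smallest f with faults ≤ 11 is 3.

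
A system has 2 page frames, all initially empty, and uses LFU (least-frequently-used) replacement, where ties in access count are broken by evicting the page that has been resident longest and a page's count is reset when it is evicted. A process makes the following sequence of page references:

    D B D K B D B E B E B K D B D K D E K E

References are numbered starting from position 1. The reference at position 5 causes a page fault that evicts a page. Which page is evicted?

K

pos 1: D: fault, frames {D}
pos 2: B: fault, frames {D,B}
pos 3: D: hit
pos 4: K: fault, evict B, frames {D,K}
pos 5: B: fault, evict K, frames {D,B}
At position 5, page K is evicted.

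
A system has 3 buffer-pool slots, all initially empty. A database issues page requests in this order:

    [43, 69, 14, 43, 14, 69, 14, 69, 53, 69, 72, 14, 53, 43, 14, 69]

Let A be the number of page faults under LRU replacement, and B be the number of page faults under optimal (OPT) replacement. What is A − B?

2

Under LRU: F F F . . . . . F . F F F F . F → 9 faults.
Under OPT: F F F . . . . . F . F . . F . F → 7 faults.
A − B = 9 − 7 = 2.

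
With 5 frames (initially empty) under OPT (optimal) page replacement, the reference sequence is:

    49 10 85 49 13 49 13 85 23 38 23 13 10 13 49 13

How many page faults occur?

6

49 → fault, frames (49)
10 → fault, frames (49 10)
85 → fault, frames (49 10 85)
49 → hit
13 → fault, frames (49 10 85 13)
49 → hit
13 → hit
85 → hit
23 → fault, frames (49 10 85 13 23)
38 → fault, evict 85, frames (49 10 13 23 38)
23 → hit
13 → hit
10 → hit
13 → hit
49 → hit
13 → hit
Page faults: 6.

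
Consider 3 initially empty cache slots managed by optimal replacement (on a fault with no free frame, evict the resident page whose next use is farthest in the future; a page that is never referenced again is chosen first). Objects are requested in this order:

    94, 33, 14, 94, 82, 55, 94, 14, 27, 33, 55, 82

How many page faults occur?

8

94 -> fault, frames [94]
33 -> fault, frames [94, 33]
14 -> fault, frames [94, 33, 14]
94 -> hit
82 -> fault, evict 33, frames [94, 14, 82]
55 -> fault, evict 82, frames [94, 14, 55]
94 -> hit
14 -> hit
27 -> fault, evict 14, frames [94, 55, 27]
33 -> fault, evict 27, frames [94, 55, 33]
55 -> hit
82 -> fault, evict 33, frames [94, 55, 82]
Page faults: 8.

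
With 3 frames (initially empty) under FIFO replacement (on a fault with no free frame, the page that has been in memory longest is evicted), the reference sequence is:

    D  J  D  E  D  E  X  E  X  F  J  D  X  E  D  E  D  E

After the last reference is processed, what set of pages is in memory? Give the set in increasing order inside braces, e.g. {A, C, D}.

{D, E, X}

D → miss, frames {D}
J → miss, frames {D,J}
D → hit
E → miss, frames {D,J,E}
D → hit
E → hit
X → miss, evict D, frames {J,E,X}
E → hit
X → hit
F → miss, evict J, frames {E,X,F}
J → miss, evict E, frames {X,F,J}
D → miss, evict X, frames {F,J,D}
X → miss, evict F, frames {J,D,X}
E → miss, evict J, frames {D,X,E}
D → hit
E → hit
D → hit
E → hit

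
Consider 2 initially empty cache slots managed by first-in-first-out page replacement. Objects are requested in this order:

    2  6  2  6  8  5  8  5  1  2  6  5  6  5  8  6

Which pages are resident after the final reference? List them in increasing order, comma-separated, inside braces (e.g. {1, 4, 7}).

2 → miss, frames (2)
6 → miss, frames (2 6)
2 → hit
6 → hit
8 → miss, evict 2, frames (6 8)
5 → miss, evict 6, frames (8 5)
8 → hit
5 → hit
1 → miss, evict 8, frames (5 1)
2 → miss, evict 5, frames (1 2)
6 → miss, evict 1, frames (2 6)
5 → miss, evict 2, frames (6 5)
6 → hit
5 → hit
8 → miss, evict 6, frames (5 8)
6 → miss, evict 5, frames (8 6)

{6, 8}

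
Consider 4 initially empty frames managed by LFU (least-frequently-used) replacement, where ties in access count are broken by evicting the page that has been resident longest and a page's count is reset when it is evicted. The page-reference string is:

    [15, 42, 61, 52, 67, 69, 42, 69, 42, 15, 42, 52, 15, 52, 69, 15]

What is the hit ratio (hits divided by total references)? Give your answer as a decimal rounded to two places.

15 -> miss, frames {15}
42 -> miss, frames {15,42}
61 -> miss, frames {15,42,61}
52 -> miss, frames {15,42,61,52}
67 -> miss, evict 15, frames {42,61,52,67}
69 -> miss, evict 42, frames {61,52,67,69}
42 -> miss, evict 61, frames {52,67,69,42}
69 -> hit
42 -> hit
15 -> miss, evict 52, frames {67,69,42,15}
42 -> hit
52 -> miss, evict 67, frames {69,42,15,52}
15 -> hit
52 -> hit
69 -> hit
15 -> hit
Hits: 7 of 16 references → 7/16 = 0.4375.

0.44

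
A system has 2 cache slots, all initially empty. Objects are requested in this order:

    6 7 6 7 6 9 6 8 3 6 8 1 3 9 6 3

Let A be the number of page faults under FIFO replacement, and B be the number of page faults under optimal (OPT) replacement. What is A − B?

4

Under FIFO: F F . . . F F F F F F F F F F F → 13 faults.
Under OPT: F F . . . F . F F . F F . F F . → 9 faults.
A − B = 13 − 9 = 4.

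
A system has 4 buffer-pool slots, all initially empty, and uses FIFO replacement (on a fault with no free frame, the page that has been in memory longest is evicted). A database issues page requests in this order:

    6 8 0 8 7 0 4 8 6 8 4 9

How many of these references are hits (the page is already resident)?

4

6 → fault, frames [6]
8 → fault, frames [6, 8]
0 → fault, frames [6, 8, 0]
8 → hit
7 → fault, frames [6, 8, 0, 7]
0 → hit
4 → fault, evict 6, frames [8, 0, 7, 4]
8 → hit
6 → fault, evict 8, frames [0, 7, 4, 6]
8 → fault, evict 0, frames [7, 4, 6, 8]
4 → hit
9 → fault, evict 7, frames [4, 6, 8, 9]
Hits: 4.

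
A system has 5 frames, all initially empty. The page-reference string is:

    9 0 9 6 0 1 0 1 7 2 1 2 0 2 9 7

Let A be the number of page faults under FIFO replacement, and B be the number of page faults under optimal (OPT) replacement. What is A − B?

Under FIFO: F F . F . F . . F F . . . . F . → 7 faults.
Under OPT: F F . F . F . . F F . . . . . . → 6 faults.
A − B = 7 − 6 = 1.

1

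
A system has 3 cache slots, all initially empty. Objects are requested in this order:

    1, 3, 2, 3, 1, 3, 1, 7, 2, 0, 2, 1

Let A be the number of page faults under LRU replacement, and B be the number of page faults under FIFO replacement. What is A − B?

1

Under LRU: F F F . . . . F F F . F → 7 faults.
Under FIFO: F F F . . . . F . F . F → 6 faults.
A − B = 7 − 6 = 1.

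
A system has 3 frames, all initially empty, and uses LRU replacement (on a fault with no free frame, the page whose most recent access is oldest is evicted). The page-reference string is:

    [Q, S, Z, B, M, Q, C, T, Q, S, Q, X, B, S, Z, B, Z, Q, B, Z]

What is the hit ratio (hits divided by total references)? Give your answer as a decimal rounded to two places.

Q -> fault, frames [Q]
S -> fault, frames [Q, S]
Z -> fault, frames [Q, S, Z]
B -> fault, evict Q, frames [S, Z, B]
M -> fault, evict S, frames [Z, B, M]
Q -> fault, evict Z, frames [B, M, Q]
C -> fault, evict B, frames [M, Q, C]
T -> fault, evict M, frames [Q, C, T]
Q -> hit
S -> fault, evict C, frames [T, Q, S]
Q -> hit
X -> fault, evict T, frames [S, Q, X]
B -> fault, evict S, frames [Q, X, B]
S -> fault, evict Q, frames [X, B, S]
Z -> fault, evict X, frames [B, S, Z]
B -> hit
Z -> hit
Q -> fault, evict S, frames [B, Z, Q]
B -> hit
Z -> hit
Hits: 6 of 20 references → 6/20 = 0.3000.

0.30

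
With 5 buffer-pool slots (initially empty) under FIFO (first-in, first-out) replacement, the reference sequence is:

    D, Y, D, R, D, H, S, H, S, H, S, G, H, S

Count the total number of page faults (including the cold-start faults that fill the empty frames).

D: fault, frames {D}
Y: fault, frames {D,Y}
D: hit
R: fault, frames {D,Y,R}
D: hit
H: fault, frames {D,Y,R,H}
S: fault, frames {D,Y,R,H,S}
H: hit
S: hit
H: hit
S: hit
G: fault, evict D, frames {Y,R,H,S,G}
H: hit
S: hit
Page faults: 6.

6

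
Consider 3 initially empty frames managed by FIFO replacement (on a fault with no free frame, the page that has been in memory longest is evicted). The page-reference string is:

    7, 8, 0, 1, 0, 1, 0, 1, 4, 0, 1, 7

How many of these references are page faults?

7 → miss, frames [7]
8 → miss, frames [7, 8]
0 → miss, frames [7, 8, 0]
1 → miss, evict 7, frames [8, 0, 1]
0 → hit
1 → hit
0 → hit
1 → hit
4 → miss, evict 8, frames [0, 1, 4]
0 → hit
1 → hit
7 → miss, evict 0, frames [1, 4, 7]
Page faults: 6.

6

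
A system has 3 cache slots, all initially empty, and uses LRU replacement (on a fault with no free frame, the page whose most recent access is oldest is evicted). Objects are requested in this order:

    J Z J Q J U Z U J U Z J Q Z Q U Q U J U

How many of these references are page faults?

8

J → miss, frames {J}
Z → miss, frames {J,Z}
J → hit
Q → miss, frames {Z,J,Q}
J → hit
U → miss, evict Z, frames {Q,J,U}
Z → miss, evict Q, frames {J,U,Z}
U → hit
J → hit
U → hit
Z → hit
J → hit
Q → miss, evict U, frames {Z,J,Q}
Z → hit
Q → hit
U → miss, evict J, frames {Z,Q,U}
Q → hit
U → hit
J → miss, evict Z, frames {Q,U,J}
U → hit
Page faults: 8.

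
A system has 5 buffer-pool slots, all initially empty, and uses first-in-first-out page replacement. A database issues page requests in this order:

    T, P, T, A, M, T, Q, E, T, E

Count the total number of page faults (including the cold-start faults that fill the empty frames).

7

T -> fault, frames [T]
P -> fault, frames [T, P]
T -> hit
A -> fault, frames [T, P, A]
M -> fault, frames [T, P, A, M]
T -> hit
Q -> fault, frames [T, P, A, M, Q]
E -> fault, evict T, frames [P, A, M, Q, E]
T -> fault, evict P, frames [A, M, Q, E, T]
E -> hit
Page faults: 7.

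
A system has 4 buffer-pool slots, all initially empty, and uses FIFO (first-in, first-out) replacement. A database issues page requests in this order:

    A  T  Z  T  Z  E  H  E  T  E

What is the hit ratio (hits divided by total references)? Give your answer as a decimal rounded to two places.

0.50

A: miss, frames {A}
T: miss, frames {A,T}
Z: miss, frames {A,T,Z}
T: hit
Z: hit
E: miss, frames {A,T,Z,E}
H: miss, evict A, frames {T,Z,E,H}
E: hit
T: hit
E: hit
Hits: 5 of 10 references → 5/10 = 0.5000.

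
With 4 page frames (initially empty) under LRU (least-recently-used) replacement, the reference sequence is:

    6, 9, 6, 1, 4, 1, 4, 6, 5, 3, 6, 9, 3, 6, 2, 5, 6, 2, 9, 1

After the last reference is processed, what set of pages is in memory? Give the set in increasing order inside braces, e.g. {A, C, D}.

6 -> fault, frames (6)
9 -> fault, frames (6 9)
6 -> hit
1 -> fault, frames (9 6 1)
4 -> fault, frames (9 6 1 4)
1 -> hit
4 -> hit
6 -> hit
5 -> fault, evict 9, frames (1 4 6 5)
3 -> fault, evict 1, frames (4 6 5 3)
6 -> hit
9 -> fault, evict 4, frames (5 3 6 9)
3 -> hit
6 -> hit
2 -> fault, evict 5, frames (9 3 6 2)
5 -> fault, evict 9, frames (3 6 2 5)
6 -> hit
2 -> hit
9 -> fault, evict 3, frames (5 6 2 9)
1 -> fault, evict 5, frames (6 2 9 1)

{1, 2, 6, 9}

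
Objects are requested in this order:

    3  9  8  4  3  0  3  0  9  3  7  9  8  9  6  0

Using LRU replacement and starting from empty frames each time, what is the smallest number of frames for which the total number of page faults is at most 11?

3

f=1: 16 faults
f=2: 13 faults
f=3: 11 faults
f=4: 10 faults
f=5: 9 faults
f=6: 7 faults
f=7: 7 faults
Smallest f with faults ≤ 11 is 3.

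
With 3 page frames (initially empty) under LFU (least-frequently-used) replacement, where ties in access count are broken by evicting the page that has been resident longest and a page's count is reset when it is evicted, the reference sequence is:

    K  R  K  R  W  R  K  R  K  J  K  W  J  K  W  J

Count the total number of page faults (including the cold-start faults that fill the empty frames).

K: fault, frames [K]
R: fault, frames [K, R]
K: hit
R: hit
W: fault, frames [K, R, W]
R: hit
K: hit
R: hit
K: hit
J: fault, evict W, frames [K, R, J]
K: hit
W: fault, evict J, frames [K, R, W]
J: fault, evict W, frames [K, R, J]
K: hit
W: fault, evict J, frames [K, R, W]
J: fault, evict W, frames [K, R, J]
Page faults: 8.

8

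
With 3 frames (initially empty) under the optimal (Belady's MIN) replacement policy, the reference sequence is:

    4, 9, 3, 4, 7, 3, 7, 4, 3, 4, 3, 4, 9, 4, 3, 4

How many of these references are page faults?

4: miss, frames (4)
9: miss, frames (4 9)
3: miss, frames (4 9 3)
4: hit
7: miss, evict 9, frames (4 3 7)
3: hit
7: hit
4: hit
3: hit
4: hit
3: hit
4: hit
9: miss, evict 7, frames (4 3 9)
4: hit
3: hit
4: hit
Page faults: 5.

5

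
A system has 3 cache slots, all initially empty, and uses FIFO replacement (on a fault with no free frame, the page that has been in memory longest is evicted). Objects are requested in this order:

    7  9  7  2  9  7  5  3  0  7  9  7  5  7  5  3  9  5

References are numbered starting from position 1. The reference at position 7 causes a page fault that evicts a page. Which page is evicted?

7

pos 1: 7 → miss, frames {7}
pos 2: 9 → miss, frames {7,9}
pos 3: 7 → hit
pos 4: 2 → miss, frames {7,9,2}
pos 5: 9 → hit
pos 6: 7 → hit
pos 7: 5 → miss, evict 7, frames {9,2,5}
At position 7, page 7 is evicted.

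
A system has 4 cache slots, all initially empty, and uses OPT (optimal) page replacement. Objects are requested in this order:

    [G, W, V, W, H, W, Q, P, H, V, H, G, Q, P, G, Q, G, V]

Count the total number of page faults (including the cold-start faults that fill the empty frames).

7

G → fault, frames [G]
W → fault, frames [G, W]
V → fault, frames [G, W, V]
W → hit
H → fault, frames [G, W, V, H]
W → hit
Q → fault, evict W, frames [G, V, H, Q]
P → fault, evict Q, frames [G, V, H, P]
H → hit
V → hit
H → hit
G → hit
Q → fault, evict H, frames [G, V, P, Q]
P → hit
G → hit
Q → hit
G → hit
V → hit
Page faults: 7.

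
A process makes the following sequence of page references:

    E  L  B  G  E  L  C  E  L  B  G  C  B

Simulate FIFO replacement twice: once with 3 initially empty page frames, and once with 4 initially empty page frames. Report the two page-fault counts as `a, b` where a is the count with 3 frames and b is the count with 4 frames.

9, 10

3 frames: F F F F F F F . . F F . . → 9 faults.
4 frames: F F F F . . F F F F F F . → 10 faults.
10 > 9: adding a frame increased faults — Belady's anomaly.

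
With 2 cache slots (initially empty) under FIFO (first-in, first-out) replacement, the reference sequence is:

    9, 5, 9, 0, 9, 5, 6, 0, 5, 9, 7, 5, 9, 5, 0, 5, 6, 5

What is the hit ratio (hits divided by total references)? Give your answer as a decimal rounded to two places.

9 → miss, frames [9]
5 → miss, frames [9, 5]
9 → hit
0 → miss, evict 9, frames [5, 0]
9 → miss, evict 5, frames [0, 9]
5 → miss, evict 0, frames [9, 5]
6 → miss, evict 9, frames [5, 6]
0 → miss, evict 5, frames [6, 0]
5 → miss, evict 6, frames [0, 5]
9 → miss, evict 0, frames [5, 9]
7 → miss, evict 5, frames [9, 7]
5 → miss, evict 9, frames [7, 5]
9 → miss, evict 7, frames [5, 9]
5 → hit
0 → miss, evict 5, frames [9, 0]
5 → miss, evict 9, frames [0, 5]
6 → miss, evict 0, frames [5, 6]
5 → hit
Hits: 3 of 18 references → 3/18 = 0.1667.

0.17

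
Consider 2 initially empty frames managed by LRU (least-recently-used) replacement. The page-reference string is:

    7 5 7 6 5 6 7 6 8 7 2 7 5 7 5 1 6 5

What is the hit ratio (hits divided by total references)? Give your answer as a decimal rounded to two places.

0.33

7: fault, frames (7)
5: fault, frames (7 5)
7: hit
6: fault, evict 5, frames (7 6)
5: fault, evict 7, frames (6 5)
6: hit
7: fault, evict 5, frames (6 7)
6: hit
8: fault, evict 7, frames (6 8)
7: fault, evict 6, frames (8 7)
2: fault, evict 8, frames (7 2)
7: hit
5: fault, evict 2, frames (7 5)
7: hit
5: hit
1: fault, evict 7, frames (5 1)
6: fault, evict 5, frames (1 6)
5: fault, evict 1, frames (6 5)
Hits: 6 of 18 references → 6/18 = 0.3333.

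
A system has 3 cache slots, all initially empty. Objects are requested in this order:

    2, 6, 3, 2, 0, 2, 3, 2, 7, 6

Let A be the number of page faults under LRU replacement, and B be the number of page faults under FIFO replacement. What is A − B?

Under LRU: F F F . F . . . F F → 6 faults.
Under FIFO: F F F . F F . . F F → 7 faults.
A − B = 6 − 7 = -1.

-1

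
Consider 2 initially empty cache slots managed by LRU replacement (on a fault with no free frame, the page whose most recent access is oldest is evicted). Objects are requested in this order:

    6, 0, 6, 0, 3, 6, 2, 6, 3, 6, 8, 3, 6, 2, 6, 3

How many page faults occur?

6 → miss, frames (6)
0 → miss, frames (6 0)
6 → hit
0 → hit
3 → miss, evict 6, frames (0 3)
6 → miss, evict 0, frames (3 6)
2 → miss, evict 3, frames (6 2)
6 → hit
3 → miss, evict 2, frames (6 3)
6 → hit
8 → miss, evict 3, frames (6 8)
3 → miss, evict 6, frames (8 3)
6 → miss, evict 8, frames (3 6)
2 → miss, evict 3, frames (6 2)
6 → hit
3 → miss, evict 2, frames (6 3)
Page faults: 11.

11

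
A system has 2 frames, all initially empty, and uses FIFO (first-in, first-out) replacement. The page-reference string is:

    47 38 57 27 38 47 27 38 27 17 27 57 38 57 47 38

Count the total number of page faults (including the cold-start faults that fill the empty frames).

47: miss, frames (47)
38: miss, frames (47 38)
57: miss, evict 47, frames (38 57)
27: miss, evict 38, frames (57 27)
38: miss, evict 57, frames (27 38)
47: miss, evict 27, frames (38 47)
27: miss, evict 38, frames (47 27)
38: miss, evict 47, frames (27 38)
27: hit
17: miss, evict 27, frames (38 17)
27: miss, evict 38, frames (17 27)
57: miss, evict 17, frames (27 57)
38: miss, evict 27, frames (57 38)
57: hit
47: miss, evict 57, frames (38 47)
38: hit
Page faults: 13.

13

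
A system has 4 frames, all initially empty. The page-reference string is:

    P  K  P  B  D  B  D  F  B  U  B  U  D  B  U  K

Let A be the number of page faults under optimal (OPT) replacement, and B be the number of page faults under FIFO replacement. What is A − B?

-1

Under OPT: F F . F F . . F . F . . . . . . → 6 faults.
Under FIFO: F F . F F . . F . F . . . . . F → 7 faults.
A − B = 6 − 7 = -1.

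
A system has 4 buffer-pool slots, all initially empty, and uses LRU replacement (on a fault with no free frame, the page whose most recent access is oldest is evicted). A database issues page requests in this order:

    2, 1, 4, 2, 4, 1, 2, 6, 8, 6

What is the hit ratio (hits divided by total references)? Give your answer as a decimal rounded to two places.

0.50

2 → fault, frames [2]
1 → fault, frames [2, 1]
4 → fault, frames [2, 1, 4]
2 → hit
4 → hit
1 → hit
2 → hit
6 → fault, frames [4, 1, 2, 6]
8 → fault, evict 4, frames [1, 2, 6, 8]
6 → hit
Hits: 5 of 10 references → 5/10 = 0.5000.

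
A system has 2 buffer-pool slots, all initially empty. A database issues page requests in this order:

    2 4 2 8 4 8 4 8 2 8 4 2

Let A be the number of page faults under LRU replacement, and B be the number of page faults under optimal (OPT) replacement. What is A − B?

2

Under LRU: F F . F F . . . F . F F → 7 faults.
Under OPT: F F . F . . . . F . F . → 5 faults.
A − B = 7 − 5 = 2.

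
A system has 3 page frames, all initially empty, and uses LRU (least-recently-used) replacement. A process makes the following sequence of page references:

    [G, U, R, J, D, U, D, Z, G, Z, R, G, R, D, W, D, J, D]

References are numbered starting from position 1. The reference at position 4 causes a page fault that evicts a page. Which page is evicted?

G

pos 1: G → miss, frames [G]
pos 2: U → miss, frames [G, U]
pos 3: R → miss, frames [G, U, R]
pos 4: J → miss, evict G, frames [U, R, J]
At position 4, page G is evicted.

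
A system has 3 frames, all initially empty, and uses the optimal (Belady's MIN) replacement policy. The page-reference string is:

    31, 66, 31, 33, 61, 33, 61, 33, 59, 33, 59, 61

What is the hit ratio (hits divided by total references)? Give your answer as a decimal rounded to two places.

31: miss, frames (31)
66: miss, frames (31 66)
31: hit
33: miss, frames (31 66 33)
61: miss, evict 66, frames (31 33 61)
33: hit
61: hit
33: hit
59: miss, evict 31, frames (33 61 59)
33: hit
59: hit
61: hit
Hits: 7 of 12 references → 7/12 = 0.5833.

0.58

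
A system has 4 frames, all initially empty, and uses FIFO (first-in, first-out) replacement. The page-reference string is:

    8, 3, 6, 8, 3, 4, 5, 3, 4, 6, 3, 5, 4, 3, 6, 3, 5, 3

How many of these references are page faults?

8 -> fault, frames (8)
3 -> fault, frames (8 3)
6 -> fault, frames (8 3 6)
8 -> hit
3 -> hit
4 -> fault, frames (8 3 6 4)
5 -> fault, evict 8, frames (3 6 4 5)
3 -> hit
4 -> hit
6 -> hit
3 -> hit
5 -> hit
4 -> hit
3 -> hit
6 -> hit
3 -> hit
5 -> hit
3 -> hit
Page faults: 5.

5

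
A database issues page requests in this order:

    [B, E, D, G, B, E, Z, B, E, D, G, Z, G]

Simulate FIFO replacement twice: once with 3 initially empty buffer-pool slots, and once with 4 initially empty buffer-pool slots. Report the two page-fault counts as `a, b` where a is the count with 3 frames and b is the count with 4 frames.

3 frames: F F F F F F F . . F F . . → 9 faults.
4 frames: F F F F . . F F F F F F . → 10 faults.
10 > 9: adding a frame increased faults — Belady's anomaly.

9, 10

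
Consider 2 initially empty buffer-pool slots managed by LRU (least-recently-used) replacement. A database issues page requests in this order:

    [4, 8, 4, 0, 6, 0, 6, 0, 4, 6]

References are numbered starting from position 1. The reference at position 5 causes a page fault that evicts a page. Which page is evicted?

4

pos 1: 4 -> miss, frames (4)
pos 2: 8 -> miss, frames (4 8)
pos 3: 4 -> hit
pos 4: 0 -> miss, evict 8, frames (4 0)
pos 5: 6 -> miss, evict 4, frames (0 6)
At position 5, page 4 is evicted.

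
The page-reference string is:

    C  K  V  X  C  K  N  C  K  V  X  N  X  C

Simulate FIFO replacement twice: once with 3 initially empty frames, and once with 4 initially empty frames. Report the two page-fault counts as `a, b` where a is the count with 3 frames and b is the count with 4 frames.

3 frames: F F F F F F F . . F F . . F → 10 faults.
4 frames: F F F F . . F F F F F F . F → 11 faults.
11 > 10: adding a frame increased faults — Belady's anomaly.

10, 11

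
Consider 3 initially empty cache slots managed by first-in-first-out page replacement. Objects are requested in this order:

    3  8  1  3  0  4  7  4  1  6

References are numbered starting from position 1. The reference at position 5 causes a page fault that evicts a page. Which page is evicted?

3

pos 1: 3 -> miss, frames {3}
pos 2: 8 -> miss, frames {3,8}
pos 3: 1 -> miss, frames {3,8,1}
pos 4: 3 -> hit
pos 5: 0 -> miss, evict 3, frames {8,1,0}
At position 5, page 3 is evicted.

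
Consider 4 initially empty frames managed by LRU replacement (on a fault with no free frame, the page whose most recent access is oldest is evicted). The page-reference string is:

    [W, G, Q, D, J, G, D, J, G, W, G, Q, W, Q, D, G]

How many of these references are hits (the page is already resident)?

W → miss, frames {W}
G → miss, frames {W,G}
Q → miss, frames {W,G,Q}
D → miss, frames {W,G,Q,D}
J → miss, evict W, frames {G,Q,D,J}
G → hit
D → hit
J → hit
G → hit
W → miss, evict Q, frames {D,J,G,W}
G → hit
Q → miss, evict D, frames {J,W,G,Q}
W → hit
Q → hit
D → miss, evict J, frames {G,W,Q,D}
G → hit
Hits: 8.

8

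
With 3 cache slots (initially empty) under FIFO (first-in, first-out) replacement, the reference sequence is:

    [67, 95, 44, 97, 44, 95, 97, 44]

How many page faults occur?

67 -> miss, frames {67}
95 -> miss, frames {67,95}
44 -> miss, frames {67,95,44}
97 -> miss, evict 67, frames {95,44,97}
44 -> hit
95 -> hit
97 -> hit
44 -> hit
Page faults: 4.

4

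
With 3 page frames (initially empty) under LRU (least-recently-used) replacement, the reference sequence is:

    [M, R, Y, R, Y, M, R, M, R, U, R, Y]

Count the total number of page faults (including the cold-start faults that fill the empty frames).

M: miss, frames (M)
R: miss, frames (M R)
Y: miss, frames (M R Y)
R: hit
Y: hit
M: hit
R: hit
M: hit
R: hit
U: miss, evict Y, frames (M R U)
R: hit
Y: miss, evict M, frames (U R Y)
Page faults: 5.

5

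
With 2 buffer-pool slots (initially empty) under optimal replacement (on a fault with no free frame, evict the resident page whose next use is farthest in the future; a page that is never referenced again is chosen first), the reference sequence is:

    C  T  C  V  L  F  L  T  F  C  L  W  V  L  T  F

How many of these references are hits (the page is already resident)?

C -> fault, frames (C)
T -> fault, frames (C T)
C -> hit
V -> fault, evict C, frames (T V)
L -> fault, evict V, frames (T L)
F -> fault, evict T, frames (L F)
L -> hit
T -> fault, evict L, frames (F T)
F -> hit
C -> fault, evict F, frames (T C)
L -> fault, evict C, frames (T L)
W -> fault, evict T, frames (L W)
V -> fault, evict W, frames (L V)
L -> hit
T -> fault, evict V, frames (L T)
F -> fault, evict T, frames (L F)
Hits: 4.

4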